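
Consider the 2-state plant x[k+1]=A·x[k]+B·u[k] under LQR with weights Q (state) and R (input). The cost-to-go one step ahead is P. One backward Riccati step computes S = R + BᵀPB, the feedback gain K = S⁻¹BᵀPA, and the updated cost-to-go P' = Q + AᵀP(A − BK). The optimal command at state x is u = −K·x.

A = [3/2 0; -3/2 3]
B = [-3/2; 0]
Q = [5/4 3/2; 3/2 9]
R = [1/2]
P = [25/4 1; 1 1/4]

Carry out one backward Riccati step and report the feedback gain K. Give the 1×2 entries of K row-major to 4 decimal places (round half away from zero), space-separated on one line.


-0.8112 -0.3090

BᵀP = [-9.3750 -1.5000]
S = R + BᵀPB = [1/2] + [14.0625] = [14.5625]
BᵀPA = [-11.8125 -4.5000]
K = S⁻¹·BᵀPA = [-0.8112 -0.3090]
A−BK = [0.2833 -0.4635; -1.5000 3.0000]
AᵀP(A−BK) = [0.5432 -0.2752; -0.2752 0.8594]
P' = Q + AᵀP(A−BK) = [1.7932 1.2248; 1.2248 9.8594]
tr(P') = 11.6526


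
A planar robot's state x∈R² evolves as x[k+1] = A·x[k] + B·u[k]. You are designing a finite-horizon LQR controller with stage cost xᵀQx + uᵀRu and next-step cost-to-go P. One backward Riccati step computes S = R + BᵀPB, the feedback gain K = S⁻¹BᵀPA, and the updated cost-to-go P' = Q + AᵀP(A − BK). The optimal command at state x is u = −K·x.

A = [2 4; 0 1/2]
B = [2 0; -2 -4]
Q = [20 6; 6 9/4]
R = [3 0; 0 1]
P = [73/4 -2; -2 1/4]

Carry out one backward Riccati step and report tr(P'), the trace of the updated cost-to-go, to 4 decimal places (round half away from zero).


34.0638

BᵀP = [40.5000 -4.5000; 8.0000 -1.0000]
S = R + BᵀPB = [3 0; 0 1] + [90.0000 18.0000; 18.0000 4.0000] = [93.0000 18.0000; 18.0000 5.0000]
BᵀPA = [81.0000 159.7500; 16.0000 31.5000]
K = S⁻¹·BᵀPA = [0.8298 1.6436; 0.2128 0.3830]
A−BK = [0.3404 0.7128; 2.5106 5.3191]
AᵀP(A−BK) = [2.3830 4.7394; 4.7394 9.4309]
P' = Q + AᵀP(A−BK) = [22.3830 10.7394; 10.7394 11.6809]
tr(P') = 34.0638


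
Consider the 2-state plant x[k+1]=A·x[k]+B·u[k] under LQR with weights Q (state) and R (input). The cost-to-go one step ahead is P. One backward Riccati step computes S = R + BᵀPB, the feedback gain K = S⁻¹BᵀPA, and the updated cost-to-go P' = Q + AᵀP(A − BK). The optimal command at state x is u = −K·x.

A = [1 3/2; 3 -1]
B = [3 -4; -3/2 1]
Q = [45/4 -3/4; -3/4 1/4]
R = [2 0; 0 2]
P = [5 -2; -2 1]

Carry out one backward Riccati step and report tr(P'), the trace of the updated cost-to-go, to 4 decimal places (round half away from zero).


13.4352

BᵀP = [18.0000 -7.5000; -22.0000 9.0000]
S = R + BᵀPB = [2 0; 0 2] + [65.2500 -79.5000; -79.5000 97.0000] = [67.2500 -79.5000; -79.5000 99.0000]
BᵀPA = [-4.5000 34.5000; 5.0000 -42.0000]
K = S⁻¹·BᵀPA = [-0.1422 0.2267; -0.0637 -0.2422]
A−BK = [1.1719 -0.1489; 2.8504 -0.4178]
AᵀP(A−BK) = [1.6785 -0.2689; -0.2689 0.2567]
P' = Q + AᵀP(A−BK) = [12.9285 -1.0189; -1.0189 0.5067]
tr(P') = 13.4352


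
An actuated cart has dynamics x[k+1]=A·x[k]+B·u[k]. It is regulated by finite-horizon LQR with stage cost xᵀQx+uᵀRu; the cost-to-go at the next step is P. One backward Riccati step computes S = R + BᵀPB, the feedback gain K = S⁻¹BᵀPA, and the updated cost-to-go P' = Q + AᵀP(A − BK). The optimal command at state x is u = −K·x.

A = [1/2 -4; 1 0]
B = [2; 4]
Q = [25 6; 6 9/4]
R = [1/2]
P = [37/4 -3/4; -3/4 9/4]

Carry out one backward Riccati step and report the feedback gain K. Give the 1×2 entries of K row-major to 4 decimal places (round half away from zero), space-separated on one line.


0.2480 -1.0081

BᵀP = [15.5000 7.5000]
S = R + BᵀPB = [1/2] + [61.0000] = [61.5000]
BᵀPA = [15.2500 -62.0000]
K = S⁻¹·BᵀPA = [0.2480 -1.0081]
A−BK = [0.0041 -1.9837; 0.0081 4.0325]
AᵀP(A−BK) = [0.0310 -0.1260; -0.1260 85.4959]
P' = Q + AᵀP(A−BK) = [25.0310 5.8740; 5.8740 87.7459]
tr(P') = 112.7769


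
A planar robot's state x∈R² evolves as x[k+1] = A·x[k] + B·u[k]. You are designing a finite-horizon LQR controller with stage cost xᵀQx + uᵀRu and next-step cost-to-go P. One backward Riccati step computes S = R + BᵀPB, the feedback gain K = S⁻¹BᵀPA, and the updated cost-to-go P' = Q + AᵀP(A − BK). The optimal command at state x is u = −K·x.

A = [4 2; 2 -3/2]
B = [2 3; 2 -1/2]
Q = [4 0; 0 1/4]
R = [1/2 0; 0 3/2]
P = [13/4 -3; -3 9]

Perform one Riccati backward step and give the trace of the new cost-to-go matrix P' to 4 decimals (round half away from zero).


BᵀP = [0.5000 12.0000; 11.2500 -13.5000]
S = R + BᵀPB = [1/2 0; 0 3/2] + [25.0000 -4.5000; -4.5000 40.5000] = [25.5000 -4.5000; -4.5000 42.0000]
BᵀPA = [26.0000 -17.0000; 18.0000 42.7500]
K = S⁻¹·BᵀPA = [1.1163 -0.4964; 0.5482 0.9647]
A−BK = [0.1228 0.0989; 0.0414 -0.0248]
AᵀP(A−BK) = [1.1078 0.5432; 0.5432 1.5711]
P' = Q + AᵀP(A−BK) = [5.1078 0.5432; 0.5432 1.8211]
tr(P') = 6.9289

6.9289


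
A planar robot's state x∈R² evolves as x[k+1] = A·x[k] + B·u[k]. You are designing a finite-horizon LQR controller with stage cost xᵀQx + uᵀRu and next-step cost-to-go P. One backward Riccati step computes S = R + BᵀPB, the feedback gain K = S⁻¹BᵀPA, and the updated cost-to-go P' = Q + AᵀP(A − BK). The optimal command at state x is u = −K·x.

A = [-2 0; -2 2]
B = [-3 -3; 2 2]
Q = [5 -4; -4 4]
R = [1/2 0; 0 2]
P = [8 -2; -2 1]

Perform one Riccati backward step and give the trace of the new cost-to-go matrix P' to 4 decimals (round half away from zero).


BᵀP = [-28.0000 8.0000; -28.0000 8.0000]
S = R + BᵀPB = [1/2 0; 0 2] + [100.0000 100.0000; 100.0000 100.0000] = [100.5000 100.0000; 100.0000 102.0000]
BᵀPA = [40.0000 16.0000; 40.0000 16.0000]
K = S⁻¹·BᵀPA = [0.3187 0.1275; 0.0797 0.0319]
A−BK = [-0.8048 0.4781; -2.7968 1.6813]
AᵀP(A−BK) = [4.0637 -2.3745; -2.3745 1.4502]
P' = Q + AᵀP(A−BK) = [9.0637 -6.3745; -6.3745 5.4502]
tr(P') = 14.5139

14.5139


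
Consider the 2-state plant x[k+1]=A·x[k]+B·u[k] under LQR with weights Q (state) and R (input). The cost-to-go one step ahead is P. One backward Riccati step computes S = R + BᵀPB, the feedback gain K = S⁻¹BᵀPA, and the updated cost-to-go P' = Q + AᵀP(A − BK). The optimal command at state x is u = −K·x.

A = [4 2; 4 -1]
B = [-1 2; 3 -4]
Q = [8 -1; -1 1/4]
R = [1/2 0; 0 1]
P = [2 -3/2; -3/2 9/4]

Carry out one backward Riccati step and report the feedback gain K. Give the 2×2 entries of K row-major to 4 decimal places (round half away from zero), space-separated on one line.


BᵀP = [-6.5000 8.2500; 10.0000 -12.0000]
S = R + BᵀPB = [1/2 0; 0 1] + [31.2500 -46.0000; -46.0000 68.0000] = [31.7500 -46.0000; -46.0000 69.0000]
BᵀPA = [7.0000 -21.2500; -8.0000 32.0000]
K = S⁻¹·BᵀPA = [1.5385 0.0769; 0.9097 0.5151]
A−BK = [3.7191 1.0468; 3.0234 0.8294]
AᵀP(A−BK) = [16.5084 4.5819; 4.5819 1.4030]
P' = Q + AᵀP(A−BK) = [24.5084 3.5819; 3.5819 1.6530]
tr(P') = 26.1614

1.5385 0.0769 0.9097 0.5151


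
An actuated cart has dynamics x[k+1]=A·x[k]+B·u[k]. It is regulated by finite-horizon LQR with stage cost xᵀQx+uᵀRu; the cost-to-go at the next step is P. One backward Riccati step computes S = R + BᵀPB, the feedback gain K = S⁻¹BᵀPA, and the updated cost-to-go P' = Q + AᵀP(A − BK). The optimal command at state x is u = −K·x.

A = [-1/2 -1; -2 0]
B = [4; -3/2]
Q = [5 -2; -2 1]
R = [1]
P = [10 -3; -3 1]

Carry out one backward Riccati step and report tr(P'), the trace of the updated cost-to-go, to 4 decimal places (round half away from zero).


6.4482

BᵀP = [44.5000 -13.5000]
S = R + BᵀPB = [1] + [198.2500] = [199.2500]
BᵀPA = [4.7500 -44.5000]
K = S⁻¹·BᵀPA = [0.0238 -0.2233]
A−BK = [-0.5954 -0.1066; -1.9642 -0.3350]
AᵀP(A−BK) = [0.3868 0.0609; 0.0609 0.0615]
P' = Q + AᵀP(A−BK) = [5.3868 -1.9391; -1.9391 1.0615]
tr(P') = 6.4482


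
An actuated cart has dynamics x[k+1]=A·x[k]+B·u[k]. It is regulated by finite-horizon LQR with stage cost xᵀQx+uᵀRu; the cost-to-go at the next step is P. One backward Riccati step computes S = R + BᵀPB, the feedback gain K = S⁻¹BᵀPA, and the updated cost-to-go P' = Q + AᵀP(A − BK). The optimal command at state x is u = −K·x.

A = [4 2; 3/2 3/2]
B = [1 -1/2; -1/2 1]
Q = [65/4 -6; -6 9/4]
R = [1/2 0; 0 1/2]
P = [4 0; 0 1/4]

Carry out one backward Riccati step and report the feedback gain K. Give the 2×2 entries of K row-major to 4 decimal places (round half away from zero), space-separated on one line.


3.3063 1.7207 -0.3423 0.0180

BᵀP = [4.0000 -0.1250; -2.0000 0.2500]
S = R + BᵀPB = [1/2 0; 0 1/2] + [4.0625 -2.1250; -2.1250 1.2500] = [4.5625 -2.1250; -2.1250 1.7500]
BᵀPA = [15.8125 7.8125; -7.6250 -3.6250]
K = S⁻¹·BᵀPA = [3.3063 1.7207; -0.3423 0.0180]
A−BK = [0.5225 0.2883; 3.4955 2.3423]
AᵀP(A−BK) = [9.6712 5.4910; 5.4910 3.1847]
P' = Q + AᵀP(A−BK) = [25.9212 -0.5090; -0.5090 5.4347]
tr(P') = 31.3559


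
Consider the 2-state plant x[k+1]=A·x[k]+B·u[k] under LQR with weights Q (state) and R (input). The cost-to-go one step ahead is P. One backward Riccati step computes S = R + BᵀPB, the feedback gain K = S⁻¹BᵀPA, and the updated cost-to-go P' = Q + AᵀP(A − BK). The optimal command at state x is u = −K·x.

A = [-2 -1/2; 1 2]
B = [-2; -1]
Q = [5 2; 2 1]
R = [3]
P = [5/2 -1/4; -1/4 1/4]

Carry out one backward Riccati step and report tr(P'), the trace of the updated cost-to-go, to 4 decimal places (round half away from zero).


10.9401

BᵀP = [-4.7500 0.2500]
S = R + BᵀPB = [3] + [9.2500] = [12.2500]
BᵀPA = [9.7500 2.8750]
K = S⁻¹·BᵀPA = [0.7959 0.2347]
A−BK = [-0.4082 -0.0306; 1.7959 2.2347]
AᵀP(A−BK) = [3.4898 1.8367; 1.8367 1.4503]
P' = Q + AᵀP(A−BK) = [8.4898 3.8367; 3.8367 2.4503]
tr(P') = 10.9401


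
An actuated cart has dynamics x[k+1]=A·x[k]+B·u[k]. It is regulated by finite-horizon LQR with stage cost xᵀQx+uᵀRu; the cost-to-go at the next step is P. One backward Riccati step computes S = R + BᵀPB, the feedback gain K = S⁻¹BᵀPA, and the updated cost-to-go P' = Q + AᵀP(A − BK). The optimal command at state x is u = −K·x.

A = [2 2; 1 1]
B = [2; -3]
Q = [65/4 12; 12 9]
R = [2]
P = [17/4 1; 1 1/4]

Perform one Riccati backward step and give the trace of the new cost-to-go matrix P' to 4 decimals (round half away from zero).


35.3041

BᵀP = [5.5000 1.2500]
S = R + BᵀPB = [2] + [7.2500] = [9.2500]
BᵀPA = [12.2500 12.2500]
K = S⁻¹·BᵀPA = [1.3243 1.3243]
A−BK = [-0.6486 -0.6486; 4.9730 4.9730]
AᵀP(A−BK) = [5.0270 5.0270; 5.0270 5.0270]
P' = Q + AᵀP(A−BK) = [21.2770 17.0270; 17.0270 14.0270]
tr(P') = 35.3041


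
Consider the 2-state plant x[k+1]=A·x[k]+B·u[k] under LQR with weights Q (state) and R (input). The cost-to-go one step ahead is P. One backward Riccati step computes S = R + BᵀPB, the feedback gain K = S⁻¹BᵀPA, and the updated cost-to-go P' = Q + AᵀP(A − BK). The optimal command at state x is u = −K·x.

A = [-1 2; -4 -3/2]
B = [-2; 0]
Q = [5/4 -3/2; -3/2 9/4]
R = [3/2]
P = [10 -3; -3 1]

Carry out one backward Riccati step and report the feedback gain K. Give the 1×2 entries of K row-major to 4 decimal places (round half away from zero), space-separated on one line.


BᵀP = [-20.0000 6.0000]
S = R + BᵀPB = [3/2] + [40.0000] = [41.5000]
BᵀPA = [-4.0000 -49.0000]
K = S⁻¹·BᵀPA = [-0.0964 -1.1807]
A−BK = [-1.1928 -0.3614; -4.0000 -1.5000]
AᵀP(A−BK) = [1.6145 0.7771; 0.7771 2.3946]
P' = Q + AᵀP(A−BK) = [2.8645 -0.7229; -0.7229 4.6446]
tr(P') = 7.5090

-0.0964 -1.1807


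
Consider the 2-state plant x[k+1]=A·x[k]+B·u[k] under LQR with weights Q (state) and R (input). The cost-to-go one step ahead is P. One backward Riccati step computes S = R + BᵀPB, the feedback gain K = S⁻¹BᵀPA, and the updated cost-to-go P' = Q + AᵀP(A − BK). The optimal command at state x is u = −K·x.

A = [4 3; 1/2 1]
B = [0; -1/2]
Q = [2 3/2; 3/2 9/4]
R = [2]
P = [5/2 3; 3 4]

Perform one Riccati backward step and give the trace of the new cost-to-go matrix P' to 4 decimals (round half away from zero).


BᵀP = [-1.5000 -2.0000]
S = R + BᵀPB = [2] + [1.0000] = [3.0000]
BᵀPA = [-7.0000 -6.5000]
K = S⁻¹·BᵀPA = [-2.3333 -2.1667]
A−BK = [4.0000 3.0000; -0.6667 -0.0833]
AᵀP(A−BK) = [36.6667 33.3333; 33.3333 30.4167]
P' = Q + AᵀP(A−BK) = [38.6667 34.8333; 34.8333 32.6667]
tr(P') = 71.3333

71.3333


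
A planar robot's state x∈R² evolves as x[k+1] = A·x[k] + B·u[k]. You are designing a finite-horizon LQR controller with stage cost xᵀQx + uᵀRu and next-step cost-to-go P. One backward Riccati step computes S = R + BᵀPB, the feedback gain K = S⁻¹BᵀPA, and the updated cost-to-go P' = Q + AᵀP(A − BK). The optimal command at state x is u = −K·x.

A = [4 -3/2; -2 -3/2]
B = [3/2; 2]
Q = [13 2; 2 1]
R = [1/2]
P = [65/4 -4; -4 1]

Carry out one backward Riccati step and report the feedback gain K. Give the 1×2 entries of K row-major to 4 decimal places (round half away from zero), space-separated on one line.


BᵀP = [16.3750 -4.0000]
S = R + BᵀPB = [1/2] + [16.5625] = [17.0625]
BᵀPA = [73.5000 -18.5625]
K = S⁻¹·BᵀPA = [4.3077 -1.0879]
A−BK = [-2.4615 0.1319; -10.6154 0.6758]
AᵀP(A−BK) = [11.3846 -2.5385; -2.5385 0.6181]
P' = Q + AᵀP(A−BK) = [24.3846 -0.5385; -0.5385 1.6181]
tr(P') = 26.0027

4.3077 -1.0879


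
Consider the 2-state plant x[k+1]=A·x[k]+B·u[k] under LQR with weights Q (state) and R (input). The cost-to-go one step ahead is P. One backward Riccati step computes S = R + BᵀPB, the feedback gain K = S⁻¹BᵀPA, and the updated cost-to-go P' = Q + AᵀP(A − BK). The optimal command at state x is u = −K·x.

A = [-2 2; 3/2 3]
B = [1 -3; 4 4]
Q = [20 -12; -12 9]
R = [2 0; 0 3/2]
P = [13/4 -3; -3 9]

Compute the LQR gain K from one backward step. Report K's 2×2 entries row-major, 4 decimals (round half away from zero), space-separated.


BᵀP = [-8.7500 33.0000; -21.7500 45.0000]
S = R + BᵀPB = [2 0; 0 3/2] + [123.2500 158.2500; 158.2500 245.2500] = [125.2500 158.2500; 158.2500 246.7500]
BᵀPA = [67.0000 81.5000; 111.0000 91.5000]
K = S⁻¹·BᵀPA = [-0.1763 0.9604; 0.5629 -0.2451]
A−BK = [-0.1350 0.3042; -0.0465 0.1389]
AᵀP(A−BK) = [0.5785 -0.6385; -0.6385 2.1558]
P' = Q + AᵀP(A−BK) = [20.5785 -12.6385; -12.6385 11.1558]
tr(P') = 31.7342

-0.1763 0.9604 0.5629 -0.2451


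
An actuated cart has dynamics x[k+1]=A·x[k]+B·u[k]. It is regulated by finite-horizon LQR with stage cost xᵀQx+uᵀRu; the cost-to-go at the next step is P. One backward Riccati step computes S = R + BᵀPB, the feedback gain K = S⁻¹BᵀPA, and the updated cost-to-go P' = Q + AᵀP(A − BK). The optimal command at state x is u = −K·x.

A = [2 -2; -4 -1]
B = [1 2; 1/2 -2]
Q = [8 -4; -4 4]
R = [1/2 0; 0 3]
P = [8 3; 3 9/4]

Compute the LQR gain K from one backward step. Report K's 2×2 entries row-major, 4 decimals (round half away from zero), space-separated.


BᵀP = [9.5000 4.1250; 10.0000 1.5000]
S = R + BᵀPB = [1/2 0; 0 3] + [11.5625 10.7500; 10.7500 17.0000] = [12.0625 10.7500; 10.7500 20.0000]
BᵀPA = [2.5000 -23.1250; 14.0000 -21.5000]
K = S⁻¹·BᵀPA = [-0.7996 -1.8409; 1.1298 -0.0855]
A−BK = [0.5400 0.0119; -1.3406 -0.2506]
AᵀP(A−BK) = [6.1820 0.7996; 0.7996 1.8409]
P' = Q + AᵀP(A−BK) = [14.1820 -3.2004; -3.2004 5.8409]
tr(P') = 20.0229

-0.7996 -1.8409 1.1298 -0.0855


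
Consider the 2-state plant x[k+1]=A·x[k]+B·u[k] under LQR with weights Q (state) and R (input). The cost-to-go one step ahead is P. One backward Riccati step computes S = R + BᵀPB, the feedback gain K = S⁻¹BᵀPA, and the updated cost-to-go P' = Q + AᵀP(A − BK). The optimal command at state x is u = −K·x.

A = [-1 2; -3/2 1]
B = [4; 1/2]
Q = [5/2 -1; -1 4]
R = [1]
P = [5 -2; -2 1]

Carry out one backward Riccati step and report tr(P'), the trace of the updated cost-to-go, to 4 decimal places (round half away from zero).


7.2304

BᵀP = [19.0000 -7.5000]
S = R + BᵀPB = [1] + [72.2500] = [73.2500]
BᵀPA = [-7.7500 30.5000]
K = S⁻¹·BᵀPA = [-0.1058 0.4164]
A−BK = [-0.5768 0.3345; -1.4471 0.7918]
AᵀP(A−BK) = [0.4300 -0.2730; -0.2730 0.3003]
P' = Q + AᵀP(A−BK) = [2.9300 -1.2730; -1.2730 4.3003]
tr(P') = 7.2304


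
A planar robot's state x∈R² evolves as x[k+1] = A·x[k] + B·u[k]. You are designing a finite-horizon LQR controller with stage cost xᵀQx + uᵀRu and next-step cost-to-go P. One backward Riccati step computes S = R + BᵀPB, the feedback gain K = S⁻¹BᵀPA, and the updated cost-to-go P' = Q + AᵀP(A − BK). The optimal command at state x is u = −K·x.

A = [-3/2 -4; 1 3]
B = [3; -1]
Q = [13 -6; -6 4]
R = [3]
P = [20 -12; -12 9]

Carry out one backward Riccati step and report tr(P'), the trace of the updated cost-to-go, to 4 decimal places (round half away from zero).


29.5682

BᵀP = [72.0000 -45.0000]
S = R + BᵀPB = [3] + [261.0000] = [264.0000]
BᵀPA = [-153.0000 -423.0000]
K = S⁻¹·BᵀPA = [-0.5795 -1.6023]
A−BK = [0.2386 0.8068; 0.4205 1.3977]
AᵀP(A−BK) = [1.3295 3.8523; 3.8523 11.2386]
P' = Q + AᵀP(A−BK) = [14.3295 -2.1477; -2.1477 15.2386]
tr(P') = 29.5682


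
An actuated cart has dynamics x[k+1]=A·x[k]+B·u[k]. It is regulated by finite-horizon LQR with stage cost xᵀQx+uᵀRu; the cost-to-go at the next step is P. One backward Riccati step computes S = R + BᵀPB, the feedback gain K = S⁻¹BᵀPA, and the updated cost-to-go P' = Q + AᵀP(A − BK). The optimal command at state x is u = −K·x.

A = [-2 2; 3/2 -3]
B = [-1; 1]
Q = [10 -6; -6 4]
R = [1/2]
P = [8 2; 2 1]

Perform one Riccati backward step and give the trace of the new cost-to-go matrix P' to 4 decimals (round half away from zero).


BᵀP = [-6.0000 -1.0000]
S = R + BᵀPB = [1/2] + [5.0000] = [5.5000]
BᵀPA = [10.5000 -9.0000]
K = S⁻¹·BᵀPA = [1.9091 -1.6364]
A−BK = [-0.0909 0.3636; -0.4091 -1.3636]
AᵀP(A−BK) = [2.2045 -1.3182; -1.3182 2.2727]
P' = Q + AᵀP(A−BK) = [12.2045 -7.3182; -7.3182 6.2727]
tr(P') = 18.4773

18.4773


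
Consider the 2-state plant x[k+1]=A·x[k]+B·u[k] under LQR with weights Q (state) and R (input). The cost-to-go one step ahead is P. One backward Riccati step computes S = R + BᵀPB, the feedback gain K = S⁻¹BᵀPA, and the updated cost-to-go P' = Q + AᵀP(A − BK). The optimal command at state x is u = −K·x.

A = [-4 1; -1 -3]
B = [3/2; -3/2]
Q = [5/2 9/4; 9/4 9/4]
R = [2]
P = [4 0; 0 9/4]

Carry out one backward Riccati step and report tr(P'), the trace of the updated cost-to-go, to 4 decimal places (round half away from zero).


BᵀP = [6.0000 -3.3750]
S = R + BᵀPB = [2] + [14.0625] = [16.0625]
BᵀPA = [-20.6250 16.1250]
K = S⁻¹·BᵀPA = [-1.2840 1.0039]
A−BK = [-2.0739 -0.5058; -2.9261 -1.4942]
AᵀP(A−BK) = [39.7665 11.4553; 11.4553 8.0623]
P' = Q + AᵀP(A−BK) = [42.2665 13.7053; 13.7053 10.3123]
tr(P') = 52.5788

52.5788


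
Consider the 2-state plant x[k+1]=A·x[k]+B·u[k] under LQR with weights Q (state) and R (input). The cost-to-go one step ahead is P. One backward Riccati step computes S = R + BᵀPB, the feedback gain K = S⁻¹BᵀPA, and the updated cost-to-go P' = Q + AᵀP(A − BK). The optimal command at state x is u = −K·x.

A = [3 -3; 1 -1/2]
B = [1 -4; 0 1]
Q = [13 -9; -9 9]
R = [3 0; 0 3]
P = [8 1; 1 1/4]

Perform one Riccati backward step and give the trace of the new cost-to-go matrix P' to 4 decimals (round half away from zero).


BᵀP = [8.0000 1.0000; -31.0000 -3.7500]
S = R + BᵀPB = [3 0; 0 3] + [8.0000 -31.0000; -31.0000 120.2500] = [11.0000 -31.0000; -31.0000 123.2500]
BᵀPA = [25.0000 -24.5000; -96.7500 94.8750]
K = S⁻¹·BᵀPA = [0.2077 -0.1989; -0.7327 0.7198]
A−BK = [-0.1387 0.0779; 1.7327 -1.2198]
AᵀP(A−BK) = [2.1640 -2.0168; -2.0168 1.9033]
P' = Q + AᵀP(A−BK) = [15.1640 -11.0168; -11.0168 10.9033]
tr(P') = 26.0673

26.0673


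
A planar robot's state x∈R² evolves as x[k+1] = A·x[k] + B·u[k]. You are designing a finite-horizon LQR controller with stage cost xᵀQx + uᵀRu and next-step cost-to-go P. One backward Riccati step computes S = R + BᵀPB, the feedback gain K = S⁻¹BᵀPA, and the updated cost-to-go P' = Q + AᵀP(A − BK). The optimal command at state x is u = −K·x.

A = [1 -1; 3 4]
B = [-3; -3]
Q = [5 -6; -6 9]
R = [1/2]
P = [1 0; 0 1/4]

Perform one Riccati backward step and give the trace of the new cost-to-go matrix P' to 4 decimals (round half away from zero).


19.9043

BᵀP = [-3.0000 -0.7500]
S = R + BᵀPB = [1/2] + [11.2500] = [11.7500]
BᵀPA = [-5.2500 0.0000]
K = S⁻¹·BᵀPA = [-0.4468 0.0000]
A−BK = [-0.3404 -1.0000; 1.6596 4.0000]
AᵀP(A−BK) = [0.9043 2.0000; 2.0000 5.0000]
P' = Q + AᵀP(A−BK) = [5.9043 -4.0000; -4.0000 14.0000]
tr(P') = 19.9043


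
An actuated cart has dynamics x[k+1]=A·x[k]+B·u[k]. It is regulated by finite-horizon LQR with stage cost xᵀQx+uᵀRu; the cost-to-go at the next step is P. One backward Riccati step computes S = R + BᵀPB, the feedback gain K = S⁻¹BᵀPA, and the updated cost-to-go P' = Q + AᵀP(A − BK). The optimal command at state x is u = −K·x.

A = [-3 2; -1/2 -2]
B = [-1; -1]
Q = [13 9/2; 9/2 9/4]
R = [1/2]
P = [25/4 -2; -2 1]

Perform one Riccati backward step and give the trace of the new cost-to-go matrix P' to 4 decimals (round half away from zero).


BᵀP = [-4.2500 1.0000]
S = R + BᵀPB = [1/2] + [3.2500] = [3.7500]
BᵀPA = [12.2500 -10.5000]
K = S⁻¹·BᵀPA = [3.2667 -2.8000]
A−BK = [0.2667 -0.8000; 2.7667 -4.8000]
AᵀP(A−BK) = [10.4833 -12.2000; -12.2000 15.6000]
P' = Q + AᵀP(A−BK) = [23.4833 -7.7000; -7.7000 17.8500]
tr(P') = 41.3333

41.3333


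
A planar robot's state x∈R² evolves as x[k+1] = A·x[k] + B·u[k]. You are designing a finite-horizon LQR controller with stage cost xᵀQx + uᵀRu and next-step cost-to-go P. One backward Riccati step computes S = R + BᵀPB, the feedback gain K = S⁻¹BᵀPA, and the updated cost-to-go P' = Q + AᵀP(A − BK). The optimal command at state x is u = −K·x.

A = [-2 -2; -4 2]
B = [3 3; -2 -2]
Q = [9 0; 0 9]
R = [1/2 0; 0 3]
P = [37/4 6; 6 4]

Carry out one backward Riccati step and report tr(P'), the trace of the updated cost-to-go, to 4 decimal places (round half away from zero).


BᵀP = [15.7500 10.0000; 15.7500 10.0000]
S = R + BᵀPB = [1/2 0; 0 3] + [27.2500 27.2500; 27.2500 27.2500] = [27.7500 27.2500; 27.2500 30.2500]
BᵀPA = [-71.5000 -11.5000; -71.5000 -11.5000]
K = S⁻¹·BᵀPA = [-2.2142 -0.3561; -0.3690 -0.0594]
A−BK = [5.7497 -0.7535; -9.1665 1.1690]
AᵀP(A−BK) = [12.2994 -0.7071; -0.7071 0.2219]
P' = Q + AᵀP(A−BK) = [21.2994 -0.7071; -0.7071 9.2219]
tr(P') = 30.5213

30.5213


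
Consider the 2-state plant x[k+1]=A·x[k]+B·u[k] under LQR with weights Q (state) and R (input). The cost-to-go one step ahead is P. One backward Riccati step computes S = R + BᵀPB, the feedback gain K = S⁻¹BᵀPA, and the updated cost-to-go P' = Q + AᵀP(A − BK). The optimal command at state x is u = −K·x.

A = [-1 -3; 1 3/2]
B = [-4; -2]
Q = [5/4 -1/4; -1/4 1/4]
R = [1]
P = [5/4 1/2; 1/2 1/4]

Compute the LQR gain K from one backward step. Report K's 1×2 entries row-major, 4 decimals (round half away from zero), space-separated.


0.1167 0.4750

BᵀP = [-6.0000 -2.5000]
S = R + BᵀPB = [1] + [29.0000] = [30.0000]
BᵀPA = [3.5000 14.2500]
K = S⁻¹·BᵀPA = [0.1167 0.4750]
A−BK = [-0.5333 -1.1000; 1.2333 2.4500]
AᵀP(A−BK) = [0.0917 0.2125; 0.2125 0.5438]
P' = Q + AᵀP(A−BK) = [1.3417 -0.0375; -0.0375 0.7938]
tr(P') = 2.1354


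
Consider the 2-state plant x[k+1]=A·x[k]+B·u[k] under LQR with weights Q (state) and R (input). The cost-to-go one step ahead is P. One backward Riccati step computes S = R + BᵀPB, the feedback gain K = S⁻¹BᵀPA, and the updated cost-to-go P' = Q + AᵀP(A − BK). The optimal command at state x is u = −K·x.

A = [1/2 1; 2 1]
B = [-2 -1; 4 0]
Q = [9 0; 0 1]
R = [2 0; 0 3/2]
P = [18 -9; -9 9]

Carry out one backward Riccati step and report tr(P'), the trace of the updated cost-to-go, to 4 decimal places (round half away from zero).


BᵀP = [-72.0000 54.0000; -18.0000 9.0000]
S = R + BᵀPB = [2 0; 0 3/2] + [360.0000 72.0000; 72.0000 18.0000] = [362.0000 72.0000; 72.0000 19.5000]
BᵀPA = [72.0000 -18.0000; 9.0000 -9.0000]
K = S⁻¹·BᵀPA = [0.4032 0.1584; -1.0272 -1.0464]
A−BK = [0.2792 0.2704; 0.3872 0.3664]
AᵀP(A−BK) = [2.7144 2.5128; 2.5128 2.4336]
P' = Q + AᵀP(A−BK) = [11.7144 2.5128; 2.5128 3.4336]
tr(P') = 15.1480

15.1480


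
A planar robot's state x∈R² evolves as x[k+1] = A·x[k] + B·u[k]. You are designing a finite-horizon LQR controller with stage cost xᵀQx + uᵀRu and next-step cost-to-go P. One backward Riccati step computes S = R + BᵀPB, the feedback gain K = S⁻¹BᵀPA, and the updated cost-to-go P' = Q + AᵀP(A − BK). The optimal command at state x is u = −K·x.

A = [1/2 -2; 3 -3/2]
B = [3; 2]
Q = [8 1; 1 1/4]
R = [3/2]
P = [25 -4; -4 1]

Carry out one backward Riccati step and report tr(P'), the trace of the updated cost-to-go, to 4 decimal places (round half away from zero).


BᵀP = [67.0000 -10.0000]
S = R + BᵀPB = [3/2] + [181.0000] = [182.5000]
BᵀPA = [3.5000 -119.0000]
K = S⁻¹·BᵀPA = [0.0192 -0.6521]
A−BK = [0.4425 -0.0438; 2.9616 -0.1959]
AᵀP(A−BK) = [3.1829 -0.2178; -0.2178 0.6555]
P' = Q + AᵀP(A−BK) = [11.1829 0.7822; 0.7822 0.9055]
tr(P') = 12.0884

12.0884


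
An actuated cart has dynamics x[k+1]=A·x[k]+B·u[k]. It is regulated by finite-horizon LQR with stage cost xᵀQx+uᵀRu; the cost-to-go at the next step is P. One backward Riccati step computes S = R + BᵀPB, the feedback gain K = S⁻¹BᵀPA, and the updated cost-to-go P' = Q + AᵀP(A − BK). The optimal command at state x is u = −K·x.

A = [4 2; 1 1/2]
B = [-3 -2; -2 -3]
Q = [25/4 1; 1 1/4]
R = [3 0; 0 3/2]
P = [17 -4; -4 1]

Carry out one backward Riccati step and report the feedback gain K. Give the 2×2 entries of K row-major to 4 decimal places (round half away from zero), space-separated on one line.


BᵀP = [-43.0000 10.0000; -22.0000 5.0000]
S = R + BᵀPB = [3 0; 0 3/2] + [109.0000 56.0000; 56.0000 29.0000] = [112.0000 56.0000; 56.0000 30.5000]
BᵀPA = [-162.0000 -81.0000; -83.0000 -41.5000]
K = S⁻¹·BᵀPA = [-1.0464 -0.5232; -0.8000 -0.4000]
A−BK = [-0.7393 -0.3696; -3.4929 -1.7464]
AᵀP(A−BK) = [5.0786 2.5393; 2.5393 1.2696]
P' = Q + AᵀP(A−BK) = [11.3286 3.5393; 3.5393 1.5196]
tr(P') = 12.8482

-1.0464 -0.5232 -0.8000 -0.4000


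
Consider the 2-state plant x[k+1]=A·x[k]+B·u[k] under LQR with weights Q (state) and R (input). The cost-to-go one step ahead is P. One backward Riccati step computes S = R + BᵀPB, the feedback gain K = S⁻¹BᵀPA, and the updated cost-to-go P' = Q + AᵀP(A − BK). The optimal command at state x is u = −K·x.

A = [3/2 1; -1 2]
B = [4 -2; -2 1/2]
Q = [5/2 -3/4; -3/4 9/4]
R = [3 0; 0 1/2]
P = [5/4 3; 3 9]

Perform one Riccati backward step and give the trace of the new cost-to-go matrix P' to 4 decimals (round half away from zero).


BᵀP = [-1.0000 -6.0000; -1.0000 -1.5000]
S = R + BᵀPB = [3 0; 0 1/2] + [8.0000 -1.0000; -1.0000 1.2500] = [11.0000 -1.0000; -1.0000 1.7500]
BᵀPA = [4.5000 -13.0000; 0.0000 -4.0000]
K = S⁻¹·BᵀPA = [0.4315 -1.4658; 0.2466 -3.1233]
A−BK = [0.2671 0.6164; -0.2603 0.6301]
AᵀP(A−BK) = [0.8707 -3.5291; -3.5291 17.7021]
P' = Q + AᵀP(A−BK) = [3.3707 -4.2791; -4.2791 19.9521]
tr(P') = 23.3228

23.3228


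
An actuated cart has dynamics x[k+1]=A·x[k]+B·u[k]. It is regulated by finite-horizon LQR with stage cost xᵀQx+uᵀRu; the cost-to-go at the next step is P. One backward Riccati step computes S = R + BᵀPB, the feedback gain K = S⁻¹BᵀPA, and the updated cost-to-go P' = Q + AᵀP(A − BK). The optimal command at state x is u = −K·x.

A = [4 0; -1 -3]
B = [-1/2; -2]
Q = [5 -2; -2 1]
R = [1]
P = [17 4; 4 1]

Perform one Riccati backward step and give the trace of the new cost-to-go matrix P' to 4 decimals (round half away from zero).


24.8116

BᵀP = [-16.5000 -4.0000]
S = R + BᵀPB = [1] + [16.2500] = [17.2500]
BᵀPA = [-62.0000 12.0000]
K = S⁻¹·BᵀPA = [-3.5942 0.6957]
A−BK = [2.2029 0.3478; -8.1884 -1.6087]
AᵀP(A−BK) = [18.1594 -1.8696; -1.8696 0.6522]
P' = Q + AᵀP(A−BK) = [23.1594 -3.8696; -3.8696 1.6522]
tr(P') = 24.8116


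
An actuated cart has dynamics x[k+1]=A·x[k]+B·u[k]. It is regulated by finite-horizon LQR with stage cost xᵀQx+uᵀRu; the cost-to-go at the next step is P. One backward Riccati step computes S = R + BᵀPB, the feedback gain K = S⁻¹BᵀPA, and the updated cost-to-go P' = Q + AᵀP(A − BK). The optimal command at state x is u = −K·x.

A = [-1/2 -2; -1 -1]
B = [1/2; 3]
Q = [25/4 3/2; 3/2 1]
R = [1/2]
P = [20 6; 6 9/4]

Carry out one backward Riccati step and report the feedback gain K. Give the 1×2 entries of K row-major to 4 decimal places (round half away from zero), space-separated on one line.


BᵀP = [28.0000 9.7500]
S = R + BᵀPB = [1/2] + [43.2500] = [43.7500]
BᵀPA = [-23.7500 -65.7500]
K = S⁻¹·BᵀPA = [-0.5429 -1.5029]
A−BK = [-0.2286 -1.2486; 0.6286 3.5086]
AᵀP(A−BK) = [0.3571 1.5571; 1.5571 7.4371]
P' = Q + AᵀP(A−BK) = [6.6071 3.0571; 3.0571 8.4371]
tr(P') = 15.0443

-0.5429 -1.5029


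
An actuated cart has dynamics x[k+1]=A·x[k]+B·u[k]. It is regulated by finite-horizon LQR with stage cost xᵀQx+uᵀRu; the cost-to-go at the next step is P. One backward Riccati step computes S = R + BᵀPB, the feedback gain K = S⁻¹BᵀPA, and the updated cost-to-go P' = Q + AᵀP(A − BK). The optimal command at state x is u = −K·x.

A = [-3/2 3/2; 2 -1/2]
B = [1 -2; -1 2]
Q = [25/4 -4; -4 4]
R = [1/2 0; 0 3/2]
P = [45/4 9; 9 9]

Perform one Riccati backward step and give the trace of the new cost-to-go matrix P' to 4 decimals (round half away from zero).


22.3804

BᵀP = [2.2500 0.0000; -4.5000 0.0000]
S = R + BᵀPB = [1/2 0; 0 3/2] + [2.2500 -4.5000; -4.5000 9.0000] = [2.7500 -4.5000; -4.5000 10.5000]
BᵀPA = [-3.3750 3.3750; 6.7500 -6.7500]
K = S⁻¹·BᵀPA = [-0.5870 0.5870; 0.3913 -0.3913]
A−BK = [-0.1304 0.1304; 0.6304 0.8696]
AᵀP(A−BK) = [2.6902 4.0598; 4.0598 9.4402]
P' = Q + AᵀP(A−BK) = [8.9402 0.0598; 0.0598 13.4402]
tr(P') = 22.3804


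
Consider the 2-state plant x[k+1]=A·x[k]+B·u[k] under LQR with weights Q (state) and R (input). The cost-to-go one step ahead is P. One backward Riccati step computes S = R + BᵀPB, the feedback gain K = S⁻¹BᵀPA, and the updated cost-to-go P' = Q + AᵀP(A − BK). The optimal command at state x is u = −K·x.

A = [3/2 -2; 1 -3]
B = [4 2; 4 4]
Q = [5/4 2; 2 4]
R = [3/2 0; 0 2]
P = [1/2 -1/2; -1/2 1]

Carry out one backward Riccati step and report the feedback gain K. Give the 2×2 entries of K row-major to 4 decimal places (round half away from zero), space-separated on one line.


0.2400 -0.3200 -0.0350 -0.3700

BᵀP = [0.0000 2.0000; -1.0000 3.0000]
S = R + BᵀPB = [3/2 0; 0 2] + [8.0000 8.0000; 8.0000 10.0000] = [9.5000 8.0000; 8.0000 12.0000]
BᵀPA = [2.0000 -6.0000; 1.5000 -7.0000]
K = S⁻¹·BᵀPA = [0.2400 -0.3200; -0.0350 -0.3700]
A−BK = [0.6100 0.0200; 0.1800 -0.2400]
AᵀP(A−BK) = [0.1975 -0.0550; -0.0550 0.4900]
P' = Q + AᵀP(A−BK) = [1.4475 1.9450; 1.9450 4.4900]
tr(P') = 5.9375


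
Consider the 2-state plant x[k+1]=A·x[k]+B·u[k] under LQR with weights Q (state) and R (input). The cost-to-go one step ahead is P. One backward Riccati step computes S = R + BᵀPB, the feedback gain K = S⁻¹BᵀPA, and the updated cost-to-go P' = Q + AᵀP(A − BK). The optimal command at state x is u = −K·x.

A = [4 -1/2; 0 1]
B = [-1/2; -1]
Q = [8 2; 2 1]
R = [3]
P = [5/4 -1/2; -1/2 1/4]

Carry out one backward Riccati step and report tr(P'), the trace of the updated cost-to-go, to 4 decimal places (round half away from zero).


BᵀP = [-0.1250 0.0000]
S = R + BᵀPB = [3] + [0.0625] = [3.0625]
BᵀPA = [-0.5000 0.0625]
K = S⁻¹·BᵀPA = [-0.1633 0.0204]
A−BK = [3.9184 -0.4898; -0.1633 1.0204]
AᵀP(A−BK) = [19.9184 -4.4898; -4.4898 1.0612]
P' = Q + AᵀP(A−BK) = [27.9184 -2.4898; -2.4898 2.0612]
tr(P') = 29.9796

29.9796


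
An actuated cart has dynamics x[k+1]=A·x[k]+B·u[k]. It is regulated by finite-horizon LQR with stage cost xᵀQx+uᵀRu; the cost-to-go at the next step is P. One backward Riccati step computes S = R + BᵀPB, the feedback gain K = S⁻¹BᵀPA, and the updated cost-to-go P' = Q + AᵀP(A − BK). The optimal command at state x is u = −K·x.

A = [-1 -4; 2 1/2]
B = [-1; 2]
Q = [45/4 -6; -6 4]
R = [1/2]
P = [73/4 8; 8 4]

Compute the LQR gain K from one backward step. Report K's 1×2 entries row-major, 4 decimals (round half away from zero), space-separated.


BᵀP = [-2.2500 0.0000]
S = R + BᵀPB = [1/2] + [2.2500] = [2.7500]
BᵀPA = [2.2500 9.0000]
K = S⁻¹·BᵀPA = [0.8182 3.2727]
A−BK = [-0.1818 -0.7273; 0.3636 -6.0455]
AᵀP(A−BK) = [0.4091 1.6364; 1.6364 231.5455]
P' = Q + AᵀP(A−BK) = [11.6591 -4.3636; -4.3636 235.5455]
tr(P') = 247.2045

0.8182 3.2727


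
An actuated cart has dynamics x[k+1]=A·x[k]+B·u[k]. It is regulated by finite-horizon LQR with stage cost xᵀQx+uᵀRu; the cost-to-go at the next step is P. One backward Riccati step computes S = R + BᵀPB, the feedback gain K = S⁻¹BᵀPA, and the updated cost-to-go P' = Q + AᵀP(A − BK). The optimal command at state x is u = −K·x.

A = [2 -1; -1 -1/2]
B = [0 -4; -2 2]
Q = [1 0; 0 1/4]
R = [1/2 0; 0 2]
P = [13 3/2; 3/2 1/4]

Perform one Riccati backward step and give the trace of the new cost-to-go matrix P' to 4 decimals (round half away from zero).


BᵀP = [-3.0000 -0.5000; -49.0000 -5.5000]
S = R + BᵀPB = [1/2 0; 0 2] + [1.0000 11.0000; 11.0000 185.0000] = [1.5000 11.0000; 11.0000 187.0000]
BᵀPA = [-5.5000 3.2500; -92.5000 51.7500]
K = S⁻¹·BᵀPA = [-0.0690 0.2414; -0.4906 0.2625]
A−BK = [0.0376 0.0502; -0.1567 -0.5423]
AᵀP(A−BK) = [0.4906 -0.2625; -0.2625 0.1916]
P' = Q + AᵀP(A−BK) = [1.4906 -0.2625; -0.2625 0.4416]
tr(P') = 1.9322

1.9322


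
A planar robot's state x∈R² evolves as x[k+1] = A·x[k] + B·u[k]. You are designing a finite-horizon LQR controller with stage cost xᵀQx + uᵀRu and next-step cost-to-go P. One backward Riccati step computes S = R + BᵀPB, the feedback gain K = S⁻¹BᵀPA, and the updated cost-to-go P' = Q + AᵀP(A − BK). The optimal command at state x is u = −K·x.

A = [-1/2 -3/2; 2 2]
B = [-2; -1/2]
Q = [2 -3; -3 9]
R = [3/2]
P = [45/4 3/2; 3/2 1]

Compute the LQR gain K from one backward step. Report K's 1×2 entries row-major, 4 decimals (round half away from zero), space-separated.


BᵀP = [-23.2500 -3.5000]
S = R + BᵀPB = [3/2] + [48.2500] = [49.7500]
BᵀPA = [4.6250 27.8750]
K = S⁻¹·BᵀPA = [0.0930 0.5603]
A−BK = [-0.3141 -0.3794; 2.0465 2.2802]
AᵀP(A−BK) = [3.3825 3.8461; 3.8461 4.6941]
P' = Q + AᵀP(A−BK) = [5.3825 0.8461; 0.8461 13.6941]
tr(P') = 19.0766

0.0930 0.5603


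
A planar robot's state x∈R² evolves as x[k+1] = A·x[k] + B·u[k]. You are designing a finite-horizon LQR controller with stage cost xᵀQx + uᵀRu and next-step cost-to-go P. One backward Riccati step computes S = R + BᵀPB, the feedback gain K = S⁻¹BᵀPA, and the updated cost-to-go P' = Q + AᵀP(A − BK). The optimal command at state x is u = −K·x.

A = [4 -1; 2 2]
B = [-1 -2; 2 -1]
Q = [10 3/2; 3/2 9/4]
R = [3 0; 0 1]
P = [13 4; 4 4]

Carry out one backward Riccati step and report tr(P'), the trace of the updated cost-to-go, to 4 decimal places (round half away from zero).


18.6131

BᵀP = [-5.0000 4.0000; -30.0000 -12.0000]
S = R + BᵀPB = [3 0; 0 1] + [13.0000 6.0000; 6.0000 72.0000] = [16.0000 6.0000; 6.0000 73.0000]
BᵀPA = [-12.0000 13.0000; -144.0000 6.0000]
K = S⁻¹·BᵀPA = [-0.0106 0.8065; -1.9717 0.0159]
A−BK = [0.0459 -0.1617; 0.0495 0.4028]
AᵀP(A−BK) = [3.9435 -0.0318; -0.0318 2.4196]
P' = Q + AᵀP(A−BK) = [13.9435 1.4682; 1.4682 4.6696]
tr(P') = 18.6131


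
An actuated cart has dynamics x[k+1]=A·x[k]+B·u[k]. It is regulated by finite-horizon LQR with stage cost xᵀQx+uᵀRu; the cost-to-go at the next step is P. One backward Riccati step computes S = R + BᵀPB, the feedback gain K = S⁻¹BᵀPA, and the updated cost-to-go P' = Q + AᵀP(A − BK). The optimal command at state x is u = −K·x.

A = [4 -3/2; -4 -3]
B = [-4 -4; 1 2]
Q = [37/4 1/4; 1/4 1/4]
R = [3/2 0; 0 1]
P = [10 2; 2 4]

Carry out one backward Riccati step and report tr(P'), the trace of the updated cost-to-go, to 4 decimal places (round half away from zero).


BᵀP = [-38.0000 -4.0000; -36.0000 0.0000]
S = R + BᵀPB = [3/2 0; 0 1] + [148.0000 144.0000; 144.0000 144.0000] = [149.5000 144.0000; 144.0000 145.0000]
BᵀPA = [-136.0000 69.0000; -144.0000 54.0000]
K = S⁻¹·BᵀPA = [1.0791 2.3675; -2.0648 -1.9788]
A−BK = [0.0574 0.0550; -0.9495 -1.4100]
AᵀP(A−BK) = [9.4318 13.0388; 13.0388 19.9955]
P' = Q + AᵀP(A−BK) = [18.6818 13.2888; 13.2888 20.2455]
tr(P') = 38.9272

38.9272


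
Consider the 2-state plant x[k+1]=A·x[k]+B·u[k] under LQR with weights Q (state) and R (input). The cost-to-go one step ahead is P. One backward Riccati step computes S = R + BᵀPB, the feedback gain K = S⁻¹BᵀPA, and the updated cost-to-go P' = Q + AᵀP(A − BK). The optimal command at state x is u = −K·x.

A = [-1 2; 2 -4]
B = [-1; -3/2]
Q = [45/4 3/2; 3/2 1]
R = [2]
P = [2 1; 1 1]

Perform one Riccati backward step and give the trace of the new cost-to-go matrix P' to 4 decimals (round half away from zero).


21.0338

BᵀP = [-3.5000 -2.5000]
S = R + BᵀPB = [2] + [7.2500] = [9.2500]
BᵀPA = [-1.5000 3.0000]
K = S⁻¹·BᵀPA = [-0.1622 0.3243]
A−BK = [-1.1622 2.3243; 1.7568 -3.5135]
AᵀP(A−BK) = [1.7568 -3.5135; -3.5135 7.0270]
P' = Q + AᵀP(A−BK) = [13.0068 -2.0135; -2.0135 8.0270]
tr(P') = 21.0338


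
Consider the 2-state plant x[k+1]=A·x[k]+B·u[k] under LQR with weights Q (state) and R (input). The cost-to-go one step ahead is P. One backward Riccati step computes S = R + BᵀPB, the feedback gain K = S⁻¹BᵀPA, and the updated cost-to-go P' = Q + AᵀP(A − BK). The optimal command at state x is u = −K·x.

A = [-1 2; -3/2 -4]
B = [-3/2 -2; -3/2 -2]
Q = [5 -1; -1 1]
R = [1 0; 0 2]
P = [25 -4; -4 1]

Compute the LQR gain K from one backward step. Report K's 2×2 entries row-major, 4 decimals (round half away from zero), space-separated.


BᵀP = [-31.5000 4.5000; -42.0000 6.0000]
S = R + BᵀPB = [1 0; 0 2] + [40.5000 54.0000; 54.0000 72.0000] = [41.5000 54.0000; 54.0000 74.0000]
BᵀPA = [24.7500 -81.0000; 33.0000 -108.0000]
K = S⁻¹·BᵀPA = [0.3194 -1.0452; 0.2129 -0.6968]
A−BK = [-0.0952 -0.9613; -0.5952 -6.9613]
AᵀP(A−BK) = [0.3202 0.8613; 0.8613 20.0903]
P' = Q + AᵀP(A−BK) = [5.3202 -0.1387; -0.1387 21.0903]
tr(P') = 26.4105

0.3194 -1.0452 0.2129 -0.6968


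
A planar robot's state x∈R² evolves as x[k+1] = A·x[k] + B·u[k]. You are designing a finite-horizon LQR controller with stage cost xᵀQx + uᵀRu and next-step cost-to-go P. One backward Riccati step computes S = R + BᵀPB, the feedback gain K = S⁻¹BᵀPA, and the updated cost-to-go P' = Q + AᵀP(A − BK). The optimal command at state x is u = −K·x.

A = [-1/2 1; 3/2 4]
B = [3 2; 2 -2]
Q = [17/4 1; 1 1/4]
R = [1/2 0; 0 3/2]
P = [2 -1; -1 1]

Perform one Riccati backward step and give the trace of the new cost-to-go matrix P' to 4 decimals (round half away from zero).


BᵀP = [4.0000 -1.0000; 6.0000 -4.0000]
S = R + BᵀPB = [1/2 0; 0 3/2] + [10.0000 10.0000; 10.0000 20.0000] = [10.5000 10.0000; 10.0000 21.5000]
BᵀPA = [-3.5000 0.0000; -9.0000 -10.0000]
K = S⁻¹·BᵀPA = [0.1173 0.7952; -0.4732 -0.8350]
A−BK = [0.0944 0.2843; 0.3191 0.7396]
AᵀP(A−BK) = [0.4021 0.7684; 0.7684 1.6501]
P' = Q + AᵀP(A−BK) = [4.6521 1.7684; 1.7684 1.9001]
tr(P') = 6.5522

6.5522


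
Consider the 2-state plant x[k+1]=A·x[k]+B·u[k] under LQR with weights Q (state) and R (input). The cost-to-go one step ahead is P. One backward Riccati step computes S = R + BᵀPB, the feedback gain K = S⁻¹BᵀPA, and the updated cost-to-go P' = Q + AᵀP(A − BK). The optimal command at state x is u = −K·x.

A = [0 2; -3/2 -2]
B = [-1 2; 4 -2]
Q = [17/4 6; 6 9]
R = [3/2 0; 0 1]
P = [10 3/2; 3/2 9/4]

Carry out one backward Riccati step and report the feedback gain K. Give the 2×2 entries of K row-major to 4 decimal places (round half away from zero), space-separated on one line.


BᵀP = [-4.0000 7.5000; 17.0000 -1.5000]
S = R + BᵀPB = [3/2 0; 0 1] + [34.0000 -23.0000; -23.0000 37.0000] = [35.5000 -23.0000; -23.0000 38.0000]
BᵀPA = [-11.2500 -23.0000; 2.2500 37.0000]
K = S⁻¹·BᵀPA = [-0.4582 -0.0280; -0.2181 0.9567]
A−BK = [-0.0220 0.0585; -0.1034 0.0256]
AᵀP(A−BK) = [0.3982 -0.2181; -0.2181 0.9567]
P' = Q + AᵀP(A−BK) = [4.6482 5.7819; 5.7819 9.9567]
tr(P') = 14.6049

-0.4582 -0.0280 -0.2181 0.9567
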